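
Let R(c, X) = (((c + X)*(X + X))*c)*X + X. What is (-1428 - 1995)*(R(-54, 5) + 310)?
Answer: -453941145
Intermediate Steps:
R(c, X) = X + 2*c*X**2*(X + c) (R(c, X) = (((X + c)*(2*X))*c)*X + X = ((2*X*(X + c))*c)*X + X = (2*X*c*(X + c))*X + X = 2*c*X**2*(X + c) + X = X + 2*c*X**2*(X + c))
(-1428 - 1995)*(R(-54, 5) + 310) = (-1428 - 1995)*(5*(1 + 2*5*(-54)**2 + 2*(-54)*5**2) + 310) = -3423*(5*(1 + 2*5*2916 + 2*(-54)*25) + 310) = -3423*(5*(1 + 29160 - 2700) + 310) = -3423*(5*26461 + 310) = -3423*(132305 + 310) = -3423*132615 = -453941145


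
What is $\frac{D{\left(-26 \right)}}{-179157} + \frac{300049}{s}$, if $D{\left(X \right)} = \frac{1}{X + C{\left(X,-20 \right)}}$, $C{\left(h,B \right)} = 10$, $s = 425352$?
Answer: $\frac{35837270185}{50803192176} \approx 0.70541$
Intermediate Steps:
$D{\left(X \right)} = \frac{1}{10 + X}$ ($D{\left(X \right)} = \frac{1}{X + 10} = \frac{1}{10 + X}$)
$\frac{D{\left(-26 \right)}}{-179157} + \frac{300049}{s} = \frac{1}{\left(10 - 26\right) \left(-179157\right)} + \frac{300049}{425352} = \frac{1}{-16} \left(- \frac{1}{179157}\right) + 300049 \cdot \frac{1}{425352} = \left(- \frac{1}{16}\right) \left(- \frac{1}{179157}\right) + \frac{300049}{425352} = \frac{1}{2866512} + \frac{300049}{425352} = \frac{35837270185}{50803192176}$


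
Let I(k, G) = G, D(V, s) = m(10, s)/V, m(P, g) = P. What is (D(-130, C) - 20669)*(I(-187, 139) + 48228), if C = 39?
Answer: -12996116166/13 ≈ -9.9970e+8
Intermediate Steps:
D(V, s) = 10/V
(D(-130, C) - 20669)*(I(-187, 139) + 48228) = (10/(-130) - 20669)*(139 + 48228) = (10*(-1/130) - 20669)*48367 = (-1/13 - 20669)*48367 = -268698/13*48367 = -12996116166/13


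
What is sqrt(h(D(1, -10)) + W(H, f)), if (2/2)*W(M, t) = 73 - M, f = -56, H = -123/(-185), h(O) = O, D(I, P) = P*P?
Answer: sqrt(5898170)/185 ≈ 13.128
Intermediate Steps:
D(I, P) = P**2
H = 123/185 (H = -123*(-1/185) = 123/185 ≈ 0.66486)
W(M, t) = 73 - M
sqrt(h(D(1, -10)) + W(H, f)) = sqrt((-10)**2 + (73 - 1*123/185)) = sqrt(100 + (73 - 123/185)) = sqrt(100 + 13382/185) = sqrt(31882/185) = sqrt(5898170)/185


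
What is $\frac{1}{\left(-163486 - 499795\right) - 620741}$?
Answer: $- \frac{1}{1284022} \approx -7.788 \cdot 10^{-7}$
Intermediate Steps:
$\frac{1}{\left(-163486 - 499795\right) - 620741} = \frac{1}{-663281 - 620741} = \frac{1}{-1284022} = - \frac{1}{1284022}$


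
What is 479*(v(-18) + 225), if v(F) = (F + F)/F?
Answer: 108733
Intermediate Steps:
v(F) = 2 (v(F) = (2*F)/F = 2)
479*(v(-18) + 225) = 479*(2 + 225) = 479*227 = 108733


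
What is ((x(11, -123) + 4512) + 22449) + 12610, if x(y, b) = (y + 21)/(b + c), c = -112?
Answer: 9299153/235 ≈ 39571.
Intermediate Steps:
x(y, b) = (21 + y)/(-112 + b) (x(y, b) = (y + 21)/(b - 112) = (21 + y)/(-112 + b))
((x(11, -123) + 4512) + 22449) + 12610 = (((21 + 11)/(-112 - 123) + 4512) + 22449) + 12610 = ((32/(-235) + 4512) + 22449) + 12610 = ((-1/235*32 + 4512) + 22449) + 12610 = ((-32/235 + 4512) + 22449) + 12610 = (1060288/235 + 22449) + 12610 = 6335803/235 + 12610 = 9299153/235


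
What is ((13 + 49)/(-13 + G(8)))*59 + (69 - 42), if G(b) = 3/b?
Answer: -26537/101 ≈ -262.74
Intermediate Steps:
((13 + 49)/(-13 + G(8)))*59 + (69 - 42) = ((13 + 49)/(-13 + 3/8))*59 + (69 - 42) = (62/(-13 + 3*(⅛)))*59 + 27 = (62/(-13 + 3/8))*59 + 27 = (62/(-101/8))*59 + 27 = (62*(-8/101))*59 + 27 = -496/101*59 + 27 = -29264/101 + 27 = -26537/101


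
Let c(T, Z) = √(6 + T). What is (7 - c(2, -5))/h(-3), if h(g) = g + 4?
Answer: 7 - 2*√2 ≈ 4.1716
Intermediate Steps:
h(g) = 4 + g
(7 - c(2, -5))/h(-3) = (7 - √(6 + 2))/(4 - 3) = (7 - √8)/1 = (7 - 2*√2)*1 = 7 - 2*√2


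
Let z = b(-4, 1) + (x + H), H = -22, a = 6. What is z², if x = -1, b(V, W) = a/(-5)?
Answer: 14641/25 ≈ 585.64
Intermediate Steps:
b(V, W) = -6/5 (b(V, W) = 6/(-5) = 6*(-⅕) = -6/5)
z = -121/5 (z = -6/5 + (-1 - 22) = -6/5 - 23 = -121/5 ≈ -24.200)
z² = (-121/5)² = 14641/25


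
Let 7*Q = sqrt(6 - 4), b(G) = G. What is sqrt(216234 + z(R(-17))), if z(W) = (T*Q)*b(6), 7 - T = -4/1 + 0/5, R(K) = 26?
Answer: sqrt(10595466 + 462*sqrt(2))/7 ≈ 465.02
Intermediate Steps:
Q = sqrt(2)/7 (Q = sqrt(6 - 4)/7 = sqrt(2)/7 ≈ 0.20203)
T = 11 (T = 7 - (-4/1 + 0/5) = 7 - (-4*1 + 0*(1/5)) = 7 - (-4 + 0) = 7 - 1*(-4) = 7 + 4 = 11)
z(W) = 66*sqrt(2)/7 (z(W) = (11*(sqrt(2)/7))*6 = (11*sqrt(2)/7)*6 = 66*sqrt(2)/7)
sqrt(216234 + z(R(-17))) = sqrt(216234 + 66*sqrt(2)/7)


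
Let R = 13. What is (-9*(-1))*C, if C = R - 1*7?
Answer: 54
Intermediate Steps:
C = 6 (C = 13 - 1*7 = 13 - 7 = 6)
(-9*(-1))*C = -9*(-1)*6 = 9*6 = 54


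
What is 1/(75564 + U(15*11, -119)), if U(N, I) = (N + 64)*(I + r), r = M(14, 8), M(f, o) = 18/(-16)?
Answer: 8/384443 ≈ 2.0809e-5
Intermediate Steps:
M(f, o) = -9/8 (M(f, o) = 18*(-1/16) = -9/8)
r = -9/8 ≈ -1.1250
U(N, I) = (64 + N)*(-9/8 + I) (U(N, I) = (N + 64)*(I - 9/8) = (64 + N)*(-9/8 + I))
1/(75564 + U(15*11, -119)) = 1/(75564 + (-72 + 64*(-119) - 135*11/8 - 1785*11)) = 1/(75564 + (-72 - 7616 - 9/8*165 - 119*165)) = 1/(75564 + (-72 - 7616 - 1485/8 - 19635)) = 1/(75564 - 220069/8) = 1/(384443/8) = 8/384443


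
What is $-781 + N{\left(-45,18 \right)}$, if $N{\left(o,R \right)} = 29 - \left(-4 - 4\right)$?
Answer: $-744$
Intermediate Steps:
$N{\left(o,R \right)} = 37$ ($N{\left(o,R \right)} = 29 - \left(-4 - 4\right) = 29 - -8 = 29 + 8 = 37$)
$-781 + N{\left(-45,18 \right)} = -781 + 37 = -744$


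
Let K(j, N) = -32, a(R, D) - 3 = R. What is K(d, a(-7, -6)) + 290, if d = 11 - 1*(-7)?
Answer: 258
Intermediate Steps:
a(R, D) = 3 + R
d = 18 (d = 11 + 7 = 18)
K(d, a(-7, -6)) + 290 = -32 + 290 = 258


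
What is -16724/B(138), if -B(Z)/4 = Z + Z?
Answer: 4181/276 ≈ 15.149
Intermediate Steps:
B(Z) = -8*Z (B(Z) = -4*(Z + Z) = -8*Z)
-16724/B(138) = -16724/((-8*138)) = -16724/(-1104) = -16724*(-1/1104) = 4181/276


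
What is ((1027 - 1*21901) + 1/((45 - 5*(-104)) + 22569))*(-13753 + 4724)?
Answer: 4360096109335/23134 ≈ 1.8847e+8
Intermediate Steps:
((1027 - 1*21901) + 1/((45 - 5*(-104)) + 22569))*(-13753 + 4724) = ((1027 - 21901) + 1/((45 + 520) + 22569))*(-9029) = (-20874 + 1/(565 + 22569))*(-9029) = (-20874 + 1/23134)*(-9029) = -482899115/23134*(-9029) = 4360096109335/23134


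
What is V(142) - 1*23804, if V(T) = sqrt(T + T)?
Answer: -23804 + 2*sqrt(71) ≈ -23787.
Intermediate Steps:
V(T) = sqrt(2)*sqrt(T) (V(T) = sqrt(2*T) = sqrt(2)*sqrt(T))
V(142) - 1*23804 = sqrt(2)*sqrt(142) - 1*23804 = 2*sqrt(71) - 23804 = -23804 + 2*sqrt(71)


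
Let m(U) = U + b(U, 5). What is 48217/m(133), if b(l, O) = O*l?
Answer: 48217/798 ≈ 60.422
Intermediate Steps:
m(U) = 6*U (m(U) = U + 5*U = 6*U)
48217/m(133) = 48217/((6*133)) = 48217/798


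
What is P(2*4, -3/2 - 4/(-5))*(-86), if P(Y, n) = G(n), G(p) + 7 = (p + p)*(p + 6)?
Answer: 31003/25 ≈ 1240.1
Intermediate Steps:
G(p) = -7 + 2*p*(6 + p) (G(p) = -7 + (p + p)*(p + 6) = -7 + (2*p)*(6 + p) = -7 + 2*p*(6 + p))
P(Y, n) = -7 + 2*n² + 12*n
P(2*4, -3/2 - 4/(-5))*(-86) = (-7 + 2*(-3/2 - 4/(-5))² + 12*(-3/2 - 4/(-5)))*(-86) = (-7 + 2*(-3*½ - 4*(-⅕))² + 12*(-3*½ - 4*(-⅕)))*(-86) = (-7 + 2*(-3/2 + ⅘)² + 12*(-3/2 + ⅘))*(-86) = (-7 + 2*(-7/10)² + 12*(-7/10))*(-86) = (-7 + 2*(49/100) - 42/5)*(-86) = (-7 + 49/50 - 42/5)*(-86) = -721/50*(-86) = 31003/25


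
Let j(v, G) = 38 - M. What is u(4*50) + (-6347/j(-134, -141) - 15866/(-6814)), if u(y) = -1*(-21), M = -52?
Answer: -14471029/306630 ≈ -47.194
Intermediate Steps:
j(v, G) = 90 (j(v, G) = 38 - 1*(-52) = 38 + 52 = 90)
u(y) = 21
u(4*50) + (-6347/j(-134, -141) - 15866/(-6814)) = 21 + (-6347/90 - 15866/(-6814)) = 21 + (-6347*1/90 - 15866*(-1/6814)) = 21 + (-6347/90 + 7933/3407) = 21 - 20910259/306630 = -14471029/306630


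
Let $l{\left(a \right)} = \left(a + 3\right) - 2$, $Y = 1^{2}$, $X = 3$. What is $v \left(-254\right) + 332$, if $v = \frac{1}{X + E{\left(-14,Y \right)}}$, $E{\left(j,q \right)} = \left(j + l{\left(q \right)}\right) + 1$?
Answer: $\frac{1455}{4} \approx 363.75$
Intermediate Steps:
$Y = 1$
$l{\left(a \right)} = 1 + a$ ($l{\left(a \right)} = \left(3 + a\right) - 2 = 1 + a$)
$E{\left(j,q \right)} = 2 + j + q$ ($E{\left(j,q \right)} = \left(j + \left(1 + q\right)\right) + 1 = \left(1 + j + q\right) + 1 = 2 + j + q$)
$v = - \frac{1}{8}$ ($v = \frac{1}{3 + \left(2 - 14 + 1\right)} = \frac{1}{3 - 11} = \frac{1}{-8} = - \frac{1}{8} \approx -0.125$)
$v \left(-254\right) + 332 = \left(- \frac{1}{8}\right) \left(-254\right) + 332 = \frac{127}{4} + 332 = \frac{1455}{4}$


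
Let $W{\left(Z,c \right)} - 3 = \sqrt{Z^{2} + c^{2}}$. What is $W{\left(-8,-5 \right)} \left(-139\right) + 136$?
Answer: $-281 - 139 \sqrt{89} \approx -1592.3$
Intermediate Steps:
$W{\left(Z,c \right)} = 3 + \sqrt{Z^{2} + c^{2}}$
$W{\left(-8,-5 \right)} \left(-139\right) + 136 = \left(3 + \sqrt{\left(-8\right)^{2} + \left(-5\right)^{2}}\right) \left(-139\right) + 136 = \left(3 + \sqrt{64 + 25}\right) \left(-139\right) + 136 = \left(3 + \sqrt{89}\right) \left(-139\right) + 136 = \left(-417 - 139 \sqrt{89}\right) + 136 = -281 - 139 \sqrt{89}$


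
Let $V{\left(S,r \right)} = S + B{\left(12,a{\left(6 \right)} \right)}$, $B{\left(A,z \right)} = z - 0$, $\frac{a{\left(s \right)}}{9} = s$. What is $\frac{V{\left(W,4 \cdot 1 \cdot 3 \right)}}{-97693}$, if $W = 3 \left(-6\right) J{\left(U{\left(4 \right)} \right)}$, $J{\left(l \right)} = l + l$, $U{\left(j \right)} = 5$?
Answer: $\frac{126}{97693} \approx 0.0012898$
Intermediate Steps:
$a{\left(s \right)} = 9 s$
$B{\left(A,z \right)} = z$ ($B{\left(A,z \right)} = z + 0 = z$)
$J{\left(l \right)} = 2 l$
$W = -180$ ($W = 3 \left(-6\right) 2 \cdot 5 = \left(-18\right) 10 = -180$)
$V{\left(S,r \right)} = 54 + S$ ($V{\left(S,r \right)} = S + 9 \cdot 6 = S + 54 = 54 + S$)
$\frac{V{\left(W,4 \cdot 1 \cdot 3 \right)}}{-97693} = \frac{54 - 180}{-97693} = \left(-126\right) \left(- \frac{1}{97693}\right) = \frac{126}{97693}$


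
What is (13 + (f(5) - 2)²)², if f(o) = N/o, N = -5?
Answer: 484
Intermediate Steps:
f(o) = -5/o
(13 + (f(5) - 2)²)² = (13 + (-5/5 - 2)²)² = (13 + (-5*⅕ - 2)²)² = (13 + (-1 - 2)²)² = (13 + (-3)²)² = (13 + 9)² = 22² = 484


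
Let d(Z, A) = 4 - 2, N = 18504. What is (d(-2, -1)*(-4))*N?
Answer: -148032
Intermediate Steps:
d(Z, A) = 2
(d(-2, -1)*(-4))*N = (2*(-4))*18504 = -8*18504 = -148032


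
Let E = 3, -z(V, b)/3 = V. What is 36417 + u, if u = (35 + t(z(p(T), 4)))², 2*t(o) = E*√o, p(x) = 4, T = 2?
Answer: 37615 + 210*I*√3 ≈ 37615.0 + 363.73*I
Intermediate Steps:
z(V, b) = -3*V
t(o) = 3*√o/2 (t(o) = (3*√o)/2 = 3*√o/2)
u = (35 + 3*I*√3)² (u = (35 + 3*√(-3*4)/2)² = (35 + 3*√(-12)/2)² = (35 + 3*(2*I*√3)/2)² = (35 + 3*I*√3)² ≈ 1198.0 + 363.73*I)
36417 + u = 36417 + (1198 + 210*I*√3) = 37615 + 210*I*√3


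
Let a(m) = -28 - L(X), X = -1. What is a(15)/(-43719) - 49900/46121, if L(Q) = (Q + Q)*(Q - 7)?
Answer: -2179548776/2016363999 ≈ -1.0809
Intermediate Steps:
L(Q) = 2*Q*(-7 + Q) (L(Q) = (2*Q)*(-7 + Q) = 2*Q*(-7 + Q))
a(m) = -44 (a(m) = -28 - 2*(-1)*(-7 - 1) = -28 - 2*(-1)*(-8) = -28 - 1*16 = -28 - 16 = -44)
a(15)/(-43719) - 49900/46121 = -44/(-43719) - 49900/46121 = -44*(-1/43719) - 49900*1/46121 = 44/43719 - 49900/46121 = -2179548776/2016363999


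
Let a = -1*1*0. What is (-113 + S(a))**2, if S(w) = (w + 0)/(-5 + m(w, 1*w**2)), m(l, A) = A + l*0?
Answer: 12769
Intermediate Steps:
a = 0 (a = -1*0 = 0)
m(l, A) = A (m(l, A) = A + 0 = A)
S(w) = w/(-5 + w**2) (S(w) = (w + 0)/(-5 + 1*w**2) = w/(-5 + w**2))
(-113 + S(a))**2 = (-113 + 0/(-5 + 0**2))**2 = (-113 + 0/(-5 + 0))**2 = (-113 + 0/(-5))**2 = (-113 + 0*(-1/5))**2 = (-113 + 0)**2 = (-113)**2 = 12769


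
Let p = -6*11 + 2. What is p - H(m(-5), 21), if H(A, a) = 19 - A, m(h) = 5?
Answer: -78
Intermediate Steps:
p = -64 (p = -66 + 2 = -64)
p - H(m(-5), 21) = -64 - (19 - 1*5) = -64 - (19 - 5) = -64 - 1*14 = -64 - 14 = -78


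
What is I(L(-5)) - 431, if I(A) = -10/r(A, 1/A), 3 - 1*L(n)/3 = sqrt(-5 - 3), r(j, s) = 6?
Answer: -1298/3 ≈ -432.67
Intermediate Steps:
L(n) = 9 - 6*I*sqrt(2) (L(n) = 9 - 3*sqrt(-5 - 3) = 9 - 6*I*sqrt(2))
I(A) = -5/3 (I(A) = -10/6 = -10*1/6 = -5/3)
I(L(-5)) - 431 = -5/3 - 431 = -1298/3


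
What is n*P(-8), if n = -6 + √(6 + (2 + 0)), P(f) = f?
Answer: 48 - 16*√2 ≈ 25.373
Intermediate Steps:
n = -6 + 2*√2 (n = -6 + √(6 + 2) = -6 + √8 = -6 + 2*√2 ≈ -3.1716)
n*P(-8) = (-6 + 2*√2)*(-8) = 48 - 16*√2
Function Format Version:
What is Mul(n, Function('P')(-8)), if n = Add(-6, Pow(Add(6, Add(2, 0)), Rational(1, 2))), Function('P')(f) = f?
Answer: Add(48, Mul(-16, Pow(2, Rational(1, 2)))) ≈ 25.373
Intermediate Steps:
n = Add(-6, Mul(2, Pow(2, Rational(1, 2)))) (n = Add(-6, Pow(Add(6, 2), Rational(1, 2))) = Add(-6, Pow(8, Rational(1, 2))) = Add(-6, Mul(2, Pow(2, Rational(1, 2)))) ≈ -3.1716)
Mul(n, Function('P')(-8)) = Mul(Add(-6, Mul(2, Pow(2, Rational(1, 2)))), -8) = Add(48, Mul(-16, Pow(2, Rational(1, 2))))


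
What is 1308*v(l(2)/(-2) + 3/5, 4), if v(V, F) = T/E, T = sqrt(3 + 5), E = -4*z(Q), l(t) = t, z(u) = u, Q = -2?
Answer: 327*sqrt(2) ≈ 462.45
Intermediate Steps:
E = 8 (E = -4*(-2) = 8)
T = 2*sqrt(2) (T = sqrt(8) = 2*sqrt(2) ≈ 2.8284)
v(V, F) = sqrt(2)/4 (v(V, F) = (2*sqrt(2))/8 = (2*sqrt(2))*(1/8) = sqrt(2)/4)
1308*v(l(2)/(-2) + 3/5, 4) = 1308*(sqrt(2)/4) = 327*sqrt(2)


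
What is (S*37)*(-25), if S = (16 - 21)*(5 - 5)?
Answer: 0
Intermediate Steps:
S = 0 (S = -5*0 = 0)
(S*37)*(-25) = (0*37)*(-25) = 0*(-25) = 0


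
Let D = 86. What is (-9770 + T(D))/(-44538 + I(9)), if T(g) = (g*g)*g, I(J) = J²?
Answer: -208762/14819 ≈ -14.087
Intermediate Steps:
T(g) = g³ (T(g) = g²*g = g³)
(-9770 + T(D))/(-44538 + I(9)) = (-9770 + 86³)/(-44538 + 9²) = (-9770 + 636056)/(-44538 + 81) = 626286/(-44457) = 626286*(-1/44457) = -208762/14819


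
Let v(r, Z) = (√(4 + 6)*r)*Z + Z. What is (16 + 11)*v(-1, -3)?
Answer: -81 + 81*√10 ≈ 175.14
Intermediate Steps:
v(r, Z) = Z + Z*r*√10 (v(r, Z) = (√10*r)*Z + Z = (r*√10)*Z + Z = Z*r*√10 + Z = Z + Z*r*√10)
(16 + 11)*v(-1, -3) = (16 + 11)*(-3*(1 - √10)) = 27*(-3 + 3*√10) = -81 + 81*√10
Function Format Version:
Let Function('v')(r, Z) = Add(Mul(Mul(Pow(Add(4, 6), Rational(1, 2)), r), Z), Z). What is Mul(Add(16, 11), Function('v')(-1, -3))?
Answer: Add(-81, Mul(81, Pow(10, Rational(1, 2)))) ≈ 175.14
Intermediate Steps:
Function('v')(r, Z) = Add(Z, Mul(Z, r, Pow(10, Rational(1, 2)))) (Function('v')(r, Z) = Add(Mul(Mul(Pow(10, Rational(1, 2)), r), Z), Z) = Add(Mul(Mul(r, Pow(10, Rational(1, 2))), Z), Z) = Add(Mul(Z, r, Pow(10, Rational(1, 2))), Z) = Add(Z, Mul(Z, r, Pow(10, Rational(1, 2)))))
Mul(Add(16, 11), Function('v')(-1, -3)) = Mul(Add(16, 11), Mul(-3, Add(1, Mul(-1, Pow(10, Rational(1, 2)))))) = Mul(27, Add(-3, Mul(3, Pow(10, Rational(1, 2))))) = Add(-81, Mul(81, Pow(10, Rational(1, 2))))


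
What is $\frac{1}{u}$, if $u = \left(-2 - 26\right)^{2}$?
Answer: $\frac{1}{784} \approx 0.0012755$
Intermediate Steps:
$u = 784$ ($u = \left(-28\right)^{2} = 784$)
$\frac{1}{u} = \frac{1}{784}$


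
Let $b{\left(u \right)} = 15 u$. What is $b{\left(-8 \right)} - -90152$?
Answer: $90032$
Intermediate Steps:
$b{\left(-8 \right)} - -90152 = 15 \left(-8\right) - -90152 = -120 + 90152 = 90032$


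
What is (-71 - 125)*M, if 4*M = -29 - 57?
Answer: 4214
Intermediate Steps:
M = -43/2 (M = (-29 - 57)/4 = (1/4)*(-86) = -43/2 ≈ -21.500)
(-71 - 125)*M = (-71 - 125)*(-43/2) = -196*(-43/2) = 4214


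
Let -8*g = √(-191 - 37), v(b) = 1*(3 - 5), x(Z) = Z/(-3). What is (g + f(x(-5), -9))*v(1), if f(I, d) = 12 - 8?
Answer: -8 + I*√57/2 ≈ -8.0 + 3.7749*I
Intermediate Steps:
x(Z) = -Z/3 (x(Z) = Z*(-⅓) = -Z/3)
f(I, d) = 4
v(b) = -2 (v(b) = 1*(-2) = -2)
g = -I*√57/4 (g = -√(-191 - 37)/8 = -I*√57/4 ≈ -1.8875*I)
(g + f(x(-5), -9))*v(1) = (-I*√57/4 + 4)*(-2) = (4 - I*√57/4)*(-2) = -8 + I*√57/2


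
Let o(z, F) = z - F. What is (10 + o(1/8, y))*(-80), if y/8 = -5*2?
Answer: -7210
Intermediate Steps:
y = -80 (y = 8*(-5*2) = 8*(-10) = -80)
(10 + o(1/8, y))*(-80) = (10 + (1/8 - 1*(-80)))*(-80) = (10 + (1/8 + 80))*(-80) = (10 + 641/8)*(-80) = (721/8)*(-80) = -7210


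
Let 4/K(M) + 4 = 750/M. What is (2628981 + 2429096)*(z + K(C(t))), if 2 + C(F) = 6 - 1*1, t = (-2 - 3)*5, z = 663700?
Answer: 412916631818854/123 ≈ 3.3570e+12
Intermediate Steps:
t = -25 (t = -5*5 = -25)
C(F) = 3 (C(F) = -2 + (6 - 1*1) = -2 + (6 - 1) = -2 + 5 = 3)
K(M) = 4/(-4 + 750/M)
(2628981 + 2429096)*(z + K(C(t))) = (2628981 + 2429096)*(663700 - 2*3/(-375 + 2*3)) = 5058077*(663700 - 2*3/(-375 + 6)) = 5058077*(663700 - 2*3/(-369)) = 5058077*(663700 - 2*3*(-1/369)) = 5058077*(663700 + 2/123) = 5058077*(81635102/123) = 412916631818854/123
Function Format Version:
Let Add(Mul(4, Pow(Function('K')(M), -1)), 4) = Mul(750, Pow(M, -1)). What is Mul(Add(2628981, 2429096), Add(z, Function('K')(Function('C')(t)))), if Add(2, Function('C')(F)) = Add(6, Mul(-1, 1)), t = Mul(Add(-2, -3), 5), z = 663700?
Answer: Rational(412916631818854, 123) ≈ 3.3570e+12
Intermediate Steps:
t = -25 (t = Mul(-5, 5) = -25)
Function('C')(F) = 3 (Function('C')(F) = Add(-2, Add(6, Mul(-1, 1))) = Add(-2, Add(6, -1)) = Add(-2, 5) = 3)
Function('K')(M) = Mul(4, Pow(Add(-4, Mul(750, Pow(M, -1))), -1))
Mul(Add(2628981, 2429096), Add(z, Function('K')(Function('C')(t)))) = Mul(Add(2628981, 2429096), Add(663700, Mul(-2, 3, Pow(Add(-375, Mul(2, 3)), -1)))) = Mul(5058077, Add(663700, Mul(-2, 3, Pow(Add(-375, 6), -1)))) = Mul(5058077, Add(663700, Mul(-2, 3, Pow(-369, -1)))) = Mul(5058077, Add(663700, Mul(-2, 3, Rational(-1, 369)))) = Mul(5058077, Add(663700, Rational(2, 123))) = Mul(5058077, Rational(81635102, 123)) = Rational(412916631818854, 123)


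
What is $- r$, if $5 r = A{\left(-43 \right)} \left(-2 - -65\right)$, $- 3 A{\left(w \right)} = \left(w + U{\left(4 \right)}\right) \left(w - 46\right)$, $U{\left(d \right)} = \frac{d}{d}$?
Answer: $\frac{78498}{5} \approx 15700.0$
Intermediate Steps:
$U{\left(d \right)} = 1$
$A{\left(w \right)} = - \frac{\left(1 + w\right) \left(-46 + w\right)}{3}$ ($A{\left(w \right)} = - \frac{\left(w + 1\right) \left(w - 46\right)}{3} = - \frac{\left(1 + w\right) \left(-46 + w\right)}{3}$)
$r = - \frac{78498}{5}$ ($r = \frac{\left(\frac{46}{3} + 15 \left(-43\right) - \frac{\left(-43\right)^{2}}{3}\right) \left(-2 - -65\right)}{5} = \frac{\left(\frac{46}{3} - 645 - \frac{1849}{3}\right) \left(-2 + 65\right)}{5} = \frac{\left(\frac{46}{3} - 645 - \frac{1849}{3}\right) 63}{5} = \frac{\left(-1246\right) 63}{5} = \frac{1}{5} \left(-78498\right) = - \frac{78498}{5} \approx -15700.0$)
$- r = \left(-1\right) \left(- \frac{78498}{5}\right) = \frac{78498}{5}$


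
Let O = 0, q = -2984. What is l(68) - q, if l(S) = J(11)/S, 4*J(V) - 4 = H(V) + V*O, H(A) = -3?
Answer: 811649/272 ≈ 2984.0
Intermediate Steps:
J(V) = ¼ (J(V) = 1 + (-3 + V*0)/4 = 1 + (-3 + 0)/4 = 1 + (¼)*(-3) = 1 - ¾ = ¼)
l(S) = 1/(4*S)
l(68) - q = (¼)/68 - 1*(-2984) = (¼)*(1/68) + 2984 = 1/272 + 2984 = 811649/272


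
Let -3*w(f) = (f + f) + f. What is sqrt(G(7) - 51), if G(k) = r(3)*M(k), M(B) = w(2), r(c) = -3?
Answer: 3*I*sqrt(5) ≈ 6.7082*I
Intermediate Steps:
w(f) = -f (w(f) = -((f + f) + f)/3 = -(2*f + f)/3 = -f)
M(B) = -2 (M(B) = -1*2 = -2)
G(k) = 6 (G(k) = -3*(-2) = 6)
sqrt(G(7) - 51) = sqrt(6 - 51) = sqrt(-45) = 3*I*sqrt(5)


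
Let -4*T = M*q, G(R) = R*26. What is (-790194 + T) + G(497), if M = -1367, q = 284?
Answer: -680215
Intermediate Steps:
G(R) = 26*R
T = 97057 (T = -(-1367)*284/4 = -¼*(-388228) = 97057)
(-790194 + T) + G(497) = (-790194 + 97057) + 26*497 = -693137 + 12922 = -680215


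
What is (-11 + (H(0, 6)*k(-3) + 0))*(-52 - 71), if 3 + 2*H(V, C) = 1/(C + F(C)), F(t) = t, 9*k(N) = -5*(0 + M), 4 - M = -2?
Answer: 9061/12 ≈ 755.08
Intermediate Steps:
M = 6 (M = 4 - 1*(-2) = 4 + 2 = 6)
k(N) = -10/3 (k(N) = (-5*(0 + 6))/9 = (-5*6)/9 = (⅑)*(-30) = -10/3)
H(V, C) = -3/2 + 1/(4*C) (H(V, C) = -3/2 + 1/(2*(C + C)) = -3/2 + 1/(2*((2*C))) = -3/2 + (1/(2*C))/2 = -3/2 + 1/(4*C))
(-11 + (H(0, 6)*k(-3) + 0))*(-52 - 71) = (-11 + (((¼)*(1 - 6*6)/6)*(-10/3) + 0))*(-52 - 71) = (-11 + (((¼)*(⅙)*(1 - 36))*(-10/3) + 0))*(-123) = (-11 + (((¼)*(⅙)*(-35))*(-10/3) + 0))*(-123) = (-11 + (-35/24*(-10/3) + 0))*(-123) = (-11 + (175/36 + 0))*(-123) = (-11 + 175/36)*(-123) = -221/36*(-123) = 9061/12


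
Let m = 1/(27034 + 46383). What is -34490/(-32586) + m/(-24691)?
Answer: 31260686573722/29534958922071 ≈ 1.0584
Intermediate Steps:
m = 1/73417 ≈ 1.3621e-5
-34490/(-32586) + m/(-24691) = -34490/(-32586) + (1/73417)/(-24691) = -34490*(-1/32586) + (1/73417)*(-1/24691) = 17245/16293 - 1/1812739147 = 31260686573722/29534958922071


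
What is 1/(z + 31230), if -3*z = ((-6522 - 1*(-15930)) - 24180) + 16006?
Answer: 3/92456 ≈ 3.2448e-5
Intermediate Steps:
z = -1234/3 (z = -(((-6522 - 1*(-15930)) - 24180) + 16006)/3 = -(((-6522 + 15930) - 24180) + 16006)/3 = -((9408 - 24180) + 16006)/3 = -(-14772 + 16006)/3 = -1/3*1234 = -1234/3 ≈ -411.33)
1/(z + 31230) = 1/(-1234/3 + 31230) = 1/(92456/3) = 3/92456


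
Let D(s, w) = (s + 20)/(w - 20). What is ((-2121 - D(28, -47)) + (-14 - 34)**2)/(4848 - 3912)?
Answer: 4103/20904 ≈ 0.19628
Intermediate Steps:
D(s, w) = (20 + s)/(-20 + w)
((-2121 - D(28, -47)) + (-14 - 34)**2)/(4848 - 3912) = ((-2121 - (20 + 28)/(-20 - 47)) + (-14 - 34)**2)/(4848 - 3912) = ((-2121 - 48/(-67)) + (-48)**2)/936 = ((-2121 - (-1)*48/67) + 2304)*(1/936) = ((-2121 - 1*(-48/67)) + 2304)*(1/936) = ((-2121 + 48/67) + 2304)*(1/936) = (-142059/67 + 2304)*(1/936) = (12309/67)*(1/936) = 4103/20904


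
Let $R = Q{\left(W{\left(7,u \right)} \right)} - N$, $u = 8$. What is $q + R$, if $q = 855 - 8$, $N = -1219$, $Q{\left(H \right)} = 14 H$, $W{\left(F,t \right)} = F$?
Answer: $2164$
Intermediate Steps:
$R = 1317$ ($R = 14 \cdot 7 - -1219 = 98 + 1219 = 1317$)
$q = 847$
$q + R = 847 + 1317 = 2164$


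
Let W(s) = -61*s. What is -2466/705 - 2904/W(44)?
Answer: -34632/14335 ≈ -2.4159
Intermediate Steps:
-2466/705 - 2904/W(44) = -2466/705 - 2904/((-61*44)) = -2466*1/705 - 2904/(-2684) = -822/235 - 2904*(-1/2684) = -822/235 + 66/61 = -34632/14335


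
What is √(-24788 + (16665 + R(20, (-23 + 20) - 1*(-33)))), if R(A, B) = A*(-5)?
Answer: I*√8223 ≈ 90.681*I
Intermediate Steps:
R(A, B) = -5*A
√(-24788 + (16665 + R(20, (-23 + 20) - 1*(-33)))) = √(-24788 + (16665 - 5*20)) = √(-24788 + (16665 - 100)) = √(-24788 + 16565) = √(-8223) = I*√8223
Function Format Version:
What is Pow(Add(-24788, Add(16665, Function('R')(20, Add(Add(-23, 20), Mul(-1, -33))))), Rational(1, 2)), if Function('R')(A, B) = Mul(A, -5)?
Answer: Mul(I, Pow(8223, Rational(1, 2))) ≈ Mul(90.681, I)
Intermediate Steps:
Function('R')(A, B) = Mul(-5, A)
Pow(Add(-24788, Add(16665, Function('R')(20, Add(Add(-23, 20), Mul(-1, -33))))), Rational(1, 2)) = Pow(Add(-24788, Add(16665, Mul(-5, 20))), Rational(1, 2)) = Pow(Add(-24788, Add(16665, -100)), Rational(1, 2)) = Pow(Add(-24788, 16565), Rational(1, 2)) = Pow(-8223, Rational(1, 2)) = Mul(I, Pow(8223, Rational(1, 2)))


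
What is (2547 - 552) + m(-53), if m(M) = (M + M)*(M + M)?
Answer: 13231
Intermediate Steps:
m(M) = 4*M² (m(M) = (2*M)*(2*M) = 4*M²)
(2547 - 552) + m(-53) = (2547 - 552) + 4*(-53)² = 1995 + 4*2809 = 1995 + 11236 = 13231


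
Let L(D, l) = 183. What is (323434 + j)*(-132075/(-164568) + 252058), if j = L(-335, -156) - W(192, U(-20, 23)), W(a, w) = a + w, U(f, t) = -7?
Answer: 559009263181717/6857 ≈ 8.1524e+10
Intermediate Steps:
j = -2 (j = 183 - (192 - 7) = 183 - 1*185 = 183 - 185 = -2)
(323434 + j)*(-132075/(-164568) + 252058) = (323434 - 2)*(-132075/(-164568) + 252058) = 323432*(-132075*(-1/164568) + 252058) = 323432*(44025/54856 + 252058) = 323432*(13826937673/54856) = 559009263181717/6857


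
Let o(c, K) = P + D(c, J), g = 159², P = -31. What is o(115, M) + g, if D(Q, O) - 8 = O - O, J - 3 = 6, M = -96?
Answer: 25258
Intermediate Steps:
g = 25281
J = 9 (J = 3 + 6 = 9)
D(Q, O) = 8 (D(Q, O) = 8 + (O - O) = 8 + 0 = 8)
o(c, K) = -23 (o(c, K) = -31 + 8 = -23)
o(115, M) + g = -23 + 25281 = 25258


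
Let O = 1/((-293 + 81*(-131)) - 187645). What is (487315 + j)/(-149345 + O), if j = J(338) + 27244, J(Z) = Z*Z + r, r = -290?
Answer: -124790627637/29652300406 ≈ -4.2085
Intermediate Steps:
J(Z) = -290 + Z**2 (J(Z) = Z*Z - 290 = Z**2 - 290 = -290 + Z**2)
j = 141198 (j = (-290 + 338**2) + 27244 = (-290 + 114244) + 27244 = 113954 + 27244 = 141198)
O = -1/198549 (O = 1/((-293 - 10611) - 187645) = 1/(-10904 - 187645) = 1/(-198549) = -1/198549 ≈ -5.0365e-6)
(487315 + j)/(-149345 + O) = (487315 + 141198)/(-149345 - 1/198549) = 628513/(-29652300406/198549) = 628513*(-198549/29652300406) = -124790627637/29652300406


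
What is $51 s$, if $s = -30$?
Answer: $-1530$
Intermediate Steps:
$51 s = 51 \left(-30\right) = -1530$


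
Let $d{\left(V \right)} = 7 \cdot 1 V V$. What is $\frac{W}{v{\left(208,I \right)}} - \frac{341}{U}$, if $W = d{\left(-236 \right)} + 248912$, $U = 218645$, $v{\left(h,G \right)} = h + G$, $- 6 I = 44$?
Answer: $\frac{29928612697}{9401735} \approx 3183.3$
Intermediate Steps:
$I = - \frac{22}{3}$ ($I = \left(- \frac{1}{6}\right) 44 = - \frac{22}{3} \approx -7.3333$)
$v{\left(h,G \right)} = G + h$
$d{\left(V \right)} = 7 V^{2}$ ($d{\left(V \right)} = 7 V V = 7 V^{2}$)
$W = 638784$ ($W = 7 \left(-236\right)^{2} + 248912 = 7 \cdot 55696 + 248912 = 389872 + 248912 = 638784$)
$\frac{W}{v{\left(208,I \right)}} - \frac{341}{U} = \frac{638784}{- \frac{22}{3} + 208} - \frac{341}{218645} = \frac{638784}{\frac{602}{3}} - \frac{341}{218645} = 638784 \cdot \frac{3}{602} - \frac{341}{218645} = \frac{958176}{301} - \frac{341}{218645} = \frac{29928612697}{9401735}$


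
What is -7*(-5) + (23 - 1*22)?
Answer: 36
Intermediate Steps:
-7*(-5) + (23 - 1*22) = 35 + (23 - 22) = 35 + 1 = 36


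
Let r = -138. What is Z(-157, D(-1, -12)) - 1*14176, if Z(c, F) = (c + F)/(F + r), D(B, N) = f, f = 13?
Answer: -1771856/125 ≈ -14175.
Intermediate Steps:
D(B, N) = 13
Z(c, F) = (F + c)/(-138 + F) (Z(c, F) = (c + F)/(F - 138) = (F + c)/(-138 + F))
Z(-157, D(-1, -12)) - 1*14176 = (13 - 157)/(-138 + 13) - 1*14176 = -144/(-125) - 14176 = -1/125*(-144) - 14176 = 144/125 - 14176 = -1771856/125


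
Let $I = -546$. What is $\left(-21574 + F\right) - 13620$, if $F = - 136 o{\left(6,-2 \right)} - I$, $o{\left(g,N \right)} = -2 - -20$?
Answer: $-37096$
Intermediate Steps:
$o{\left(g,N \right)} = 18$ ($o{\left(g,N \right)} = -2 + 20 = 18$)
$F = -1902$ ($F = \left(-136\right) 18 - -546 = -2448 + 546 = -1902$)
$\left(-21574 + F\right) - 13620 = \left(-21574 - 1902\right) - 13620 = -23476 - 13620 = -37096$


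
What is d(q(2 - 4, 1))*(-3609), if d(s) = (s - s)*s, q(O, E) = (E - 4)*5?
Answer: 0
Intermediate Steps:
q(O, E) = -20 + 5*E (q(O, E) = (-4 + E)*5 = -20 + 5*E)
d(s) = 0 (d(s) = 0*s = 0)
d(q(2 - 4, 1))*(-3609) = 0*(-3609) = 0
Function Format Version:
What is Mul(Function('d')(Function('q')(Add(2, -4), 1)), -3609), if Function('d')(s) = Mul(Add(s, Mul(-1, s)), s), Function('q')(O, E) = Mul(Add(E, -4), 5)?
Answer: 0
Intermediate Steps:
Function('q')(O, E) = Add(-20, Mul(5, E)) (Function('q')(O, E) = Mul(Add(-4, E), 5) = Add(-20, Mul(5, E)))
Function('d')(s) = 0 (Function('d')(s) = Mul(0, s) = 0)
Mul(Function('d')(Function('q')(Add(2, -4), 1)), -3609) = Mul(0, -3609) = 0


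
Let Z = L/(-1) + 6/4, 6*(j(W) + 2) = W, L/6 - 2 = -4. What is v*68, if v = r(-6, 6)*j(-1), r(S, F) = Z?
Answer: -1989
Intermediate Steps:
L = -12 (L = 12 + 6*(-4) = 12 - 24 = -12)
j(W) = -2 + W/6
Z = 27/2 (Z = -12/(-1) + 6/4 = -12*(-1) + 6*(¼) = 12 + 3/2 = 27/2 ≈ 13.500)
r(S, F) = 27/2
v = -117/4 (v = 27*(-2 + (⅙)*(-1))/2 = 27*(-2 - ⅙)/2 = (27/2)*(-13/6) = -117/4 ≈ -29.250)
v*68 = -117/4*68 = -1989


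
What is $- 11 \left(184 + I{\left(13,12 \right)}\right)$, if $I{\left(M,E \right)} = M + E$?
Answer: $-2299$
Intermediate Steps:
$I{\left(M,E \right)} = E + M$
$- 11 \left(184 + I{\left(13,12 \right)}\right) = - 11 \left(184 + \left(12 + 13\right)\right) = - 11 \left(184 + 25\right) = \left(-11\right) 209 = -2299$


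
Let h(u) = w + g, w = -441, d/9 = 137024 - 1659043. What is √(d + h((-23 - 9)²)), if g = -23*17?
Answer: I*√13699003 ≈ 3701.2*I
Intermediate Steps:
d = -13698171 (d = 9*(137024 - 1659043) = 9*(-1522019) = -13698171)
g = -391
h(u) = -832 (h(u) = -441 - 391 = -832)
√(d + h((-23 - 9)²)) = √(-13698171 - 832) = √(-13699003) = I*√13699003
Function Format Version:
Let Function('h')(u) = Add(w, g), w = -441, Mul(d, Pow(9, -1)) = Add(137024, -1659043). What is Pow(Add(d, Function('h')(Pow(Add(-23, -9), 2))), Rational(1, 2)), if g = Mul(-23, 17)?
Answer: Mul(I, Pow(13699003, Rational(1, 2))) ≈ Mul(3701.2, I)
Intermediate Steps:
d = -13698171 (d = Mul(9, Add(137024, -1659043)) = Mul(9, -1522019) = -13698171)
g = -391
Function('h')(u) = -832 (Function('h')(u) = Add(-441, -391) = -832)
Pow(Add(d, Function('h')(Pow(Add(-23, -9), 2))), Rational(1, 2)) = Pow(Add(-13698171, -832), Rational(1, 2)) = Pow(-13699003, Rational(1, 2)) = Mul(I, Pow(13699003, Rational(1, 2)))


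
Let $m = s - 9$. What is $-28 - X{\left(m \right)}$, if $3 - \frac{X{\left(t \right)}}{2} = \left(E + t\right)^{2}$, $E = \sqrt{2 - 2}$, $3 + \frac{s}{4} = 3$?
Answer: $128$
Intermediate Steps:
$s = 0$ ($s = -12 + 4 \cdot 3 = -12 + 12 = 0$)
$E = 0$ ($E = \sqrt{0} = 0$)
$m = -9$ ($m = 0 - 9 = -9$)
$X{\left(t \right)} = 6 - 2 t^{2}$ ($X{\left(t \right)} = 6 - 2 \left(0 + t\right)^{2} = 6 - 2 t^{2}$)
$-28 - X{\left(m \right)} = -28 - \left(6 - 2 \left(-9\right)^{2}\right) = -28 - \left(6 - 162\right) = -28 - -156 = -28 + 156 = 128$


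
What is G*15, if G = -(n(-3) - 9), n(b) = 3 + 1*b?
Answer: 135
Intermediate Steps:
n(b) = 3 + b
G = 9 (G = -((3 - 3) - 9) = -(0 - 9) = -1*(-9) = 9)
G*15 = 9*15 = 135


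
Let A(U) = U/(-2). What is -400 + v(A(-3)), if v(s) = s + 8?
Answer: -781/2 ≈ -390.50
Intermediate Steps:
A(U) = -U/2 (A(U) = U*(-½) = -U/2)
v(s) = 8 + s
-400 + v(A(-3)) = -400 + (8 - ½*(-3)) = -400 + (8 + 3/2) = -400 + 19/2 = -781/2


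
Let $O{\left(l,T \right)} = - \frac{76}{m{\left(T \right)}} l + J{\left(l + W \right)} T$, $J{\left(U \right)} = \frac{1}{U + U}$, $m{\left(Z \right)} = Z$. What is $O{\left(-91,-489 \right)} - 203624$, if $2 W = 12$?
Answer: $- \frac{16928199719}{83130} \approx -2.0364 \cdot 10^{5}$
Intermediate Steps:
$W = 6$ ($W = \frac{1}{2} \cdot 12 = 6$)
$J{\left(U \right)} = \frac{1}{2 U}$
$O{\left(l,T \right)} = \frac{T}{2 \left(6 + l\right)} - \frac{76 l}{T}$ ($O{\left(l,T \right)} = - \frac{76}{T} l + \frac{1}{2 \left(l + 6\right)} T = - \frac{76 l}{T} + \frac{1}{2 \left(6 + l\right)} T = - \frac{76 l}{T} + \frac{T}{2 \left(6 + l\right)} = \frac{T}{2 \left(6 + l\right)} - \frac{76 l}{T}$)
$O{\left(-91,-489 \right)} - 203624 = \frac{\left(-489\right)^{2} - - 13832 \left(6 - 91\right)}{2 \left(-489\right) \left(6 - 91\right)} - 203624 = \frac{1}{2} \left(- \frac{1}{489}\right) \frac{1}{-85} \left(239121 - \left(-13832\right) \left(-85\right)\right) - 203624 = \frac{1}{2} \left(- \frac{1}{489}\right) \left(- \frac{1}{85}\right) \left(239121 - 1175720\right) - 203624 = \frac{1}{2} \left(- \frac{1}{489}\right) \left(- \frac{1}{85}\right) \left(-936599\right) - 203624 = - \frac{936599}{83130} - 203624 = - \frac{16928199719}{83130}$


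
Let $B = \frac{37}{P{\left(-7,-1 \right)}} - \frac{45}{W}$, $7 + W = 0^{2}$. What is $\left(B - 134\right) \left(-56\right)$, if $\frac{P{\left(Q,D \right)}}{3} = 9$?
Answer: $\frac{190816}{27} \approx 7067.3$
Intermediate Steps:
$P{\left(Q,D \right)} = 27$ ($P{\left(Q,D \right)} = 3 \cdot 9 = 27$)
$W = -7$ ($W = -7 + 0^{2} = -7 + 0 = -7$)
$B = \frac{1474}{189}$ ($B = \frac{37}{27} - \frac{45}{-7} = 37 \cdot \frac{1}{27} - - \frac{45}{7} = \frac{37}{27} + \frac{45}{7} = \frac{1474}{189} \approx 7.7989$)
$\left(B - 134\right) \left(-56\right) = \left(\frac{1474}{189} - 134\right) \left(-56\right) = \left(- \frac{23852}{189}\right) \left(-56\right) = \frac{190816}{27}$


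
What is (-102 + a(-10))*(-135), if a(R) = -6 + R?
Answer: 15930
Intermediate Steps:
(-102 + a(-10))*(-135) = (-102 + (-6 - 10))*(-135) = (-102 - 16)*(-135) = -118*(-135) = 15930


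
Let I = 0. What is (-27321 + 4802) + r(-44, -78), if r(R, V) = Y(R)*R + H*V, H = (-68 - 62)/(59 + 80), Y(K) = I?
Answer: -3120001/139 ≈ -22446.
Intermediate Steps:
Y(K) = 0
H = -130/139 ≈ -0.93525
r(R, V) = -130*V/139 (r(R, V) = 0*R - 130*V/139 = 0 - 130*V/139 = -130*V/139)
(-27321 + 4802) + r(-44, -78) = (-27321 + 4802) - 130/139*(-78) = -22519 + 10140/139 = -3120001/139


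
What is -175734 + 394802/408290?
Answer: -35875020029/204145 ≈ -1.7573e+5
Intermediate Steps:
-175734 + 394802/408290 = -175734 + 394802*(1/408290) = -175734 + 197401/204145 = -35875020029/204145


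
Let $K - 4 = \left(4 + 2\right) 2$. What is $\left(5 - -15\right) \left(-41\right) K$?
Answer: $-13120$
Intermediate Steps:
$K = 16$ ($K = 4 + \left(4 + 2\right) 2 = 4 + 6 \cdot 2 = 4 + 12 = 16$)
$\left(5 - -15\right) \left(-41\right) K = \left(5 - -15\right) \left(-41\right) 16 = \left(5 + 15\right) \left(-41\right) 16 = 20 \left(-41\right) 16 = \left(-820\right) 16 = -13120$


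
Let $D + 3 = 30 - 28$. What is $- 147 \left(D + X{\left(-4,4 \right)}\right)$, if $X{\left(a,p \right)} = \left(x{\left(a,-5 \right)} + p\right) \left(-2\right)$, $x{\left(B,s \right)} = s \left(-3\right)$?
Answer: $5733$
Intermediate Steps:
$x{\left(B,s \right)} = - 3 s$
$D = -1$ ($D = -3 + \left(30 - 28\right) = -3 + 2 = -1$)
$X{\left(a,p \right)} = -30 - 2 p$ ($X{\left(a,p \right)} = \left(\left(-3\right) \left(-5\right) + p\right) \left(-2\right) = \left(15 + p\right) \left(-2\right) = -30 - 2 p$)
$- 147 \left(D + X{\left(-4,4 \right)}\right) = - 147 \left(-1 - 38\right) = \left(-147\right) \left(-39\right) = 5733$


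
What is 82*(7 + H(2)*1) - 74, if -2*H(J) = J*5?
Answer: 90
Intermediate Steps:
H(J) = -5*J/2 (H(J) = -J*5/2 = -5*J/2)
82*(7 + H(2)*1) - 74 = 82*(7 - 5/2*2*1) - 74 = 82*(7 - 5*1) - 74 = 82*(7 - 5) - 74 = 82*2 - 74 = 164 - 74 = 90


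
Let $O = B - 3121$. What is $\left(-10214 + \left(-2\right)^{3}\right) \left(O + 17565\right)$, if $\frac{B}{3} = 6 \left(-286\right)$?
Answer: $-95023712$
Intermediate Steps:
$B = -5148$ ($B = 3 \cdot 6 \left(-286\right) = 3 \left(-1716\right) = -5148$)
$O = -8269$ ($O = -5148 - 3121 = -8269$)
$\left(-10214 + \left(-2\right)^{3}\right) \left(O + 17565\right) = \left(-10214 + \left(-2\right)^{3}\right) \left(-8269 + 17565\right) = \left(-10214 - 8\right) 9296 = \left(-10222\right) 9296 = -95023712$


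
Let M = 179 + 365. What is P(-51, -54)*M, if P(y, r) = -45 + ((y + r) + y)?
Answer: -109344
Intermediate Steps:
P(y, r) = -45 + r + 2*y (P(y, r) = -45 + ((r + y) + y) = -45 + (r + 2*y) = -45 + r + 2*y)
M = 544
P(-51, -54)*M = (-45 - 54 + 2*(-51))*544 = (-45 - 54 - 102)*544 = -201*544 = -109344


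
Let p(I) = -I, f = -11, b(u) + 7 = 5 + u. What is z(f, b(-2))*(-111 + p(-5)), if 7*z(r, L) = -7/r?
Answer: -106/11 ≈ -9.6364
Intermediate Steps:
b(u) = -2 + u (b(u) = -7 + (5 + u) = -2 + u)
z(r, L) = -1/r (z(r, L) = (-7/r)/7 = -1/r)
z(f, b(-2))*(-111 + p(-5)) = (-1/(-11))*(-111 - 1*(-5)) = (-1*(-1/11))*(-111 + 5) = (1/11)*(-106) = -106/11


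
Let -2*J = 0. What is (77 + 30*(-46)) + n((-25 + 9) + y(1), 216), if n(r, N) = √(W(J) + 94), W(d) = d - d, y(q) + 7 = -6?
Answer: -1303 + √94 ≈ -1293.3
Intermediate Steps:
J = 0 (J = -½*0 = 0)
y(q) = -13 (y(q) = -7 - 6 = -13)
W(d) = 0
n(r, N) = √94 (n(r, N) = √(0 + 94) = √94)
(77 + 30*(-46)) + n((-25 + 9) + y(1), 216) = (77 + 30*(-46)) + √94 = (77 - 1380) + √94 = -1303 + √94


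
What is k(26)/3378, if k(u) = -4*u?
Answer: -52/1689 ≈ -0.030787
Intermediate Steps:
k(26)/3378 = -4*26/3378 = -104*1/3378 = -52/1689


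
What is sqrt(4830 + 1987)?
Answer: sqrt(6817) ≈ 82.565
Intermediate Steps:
sqrt(4830 + 1987) = sqrt(6817)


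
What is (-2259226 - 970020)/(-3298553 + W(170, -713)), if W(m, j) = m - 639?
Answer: 1614623/1649511 ≈ 0.97885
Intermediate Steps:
W(m, j) = -639 + m
(-2259226 - 970020)/(-3298553 + W(170, -713)) = (-2259226 - 970020)/(-3298553 + (-639 + 170)) = -3229246/(-3298553 - 469) = -3229246/(-3299022) = -3229246*(-1/3299022) = 1614623/1649511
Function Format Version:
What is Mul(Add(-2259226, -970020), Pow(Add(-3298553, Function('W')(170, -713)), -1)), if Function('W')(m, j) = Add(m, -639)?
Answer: Rational(1614623, 1649511) ≈ 0.97885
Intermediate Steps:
Function('W')(m, j) = Add(-639, m)
Mul(Add(-2259226, -970020), Pow(Add(-3298553, Function('W')(170, -713)), -1)) = Mul(Add(-2259226, -970020), Pow(Add(-3298553, Add(-639, 170)), -1)) = Mul(-3229246, Pow(Add(-3298553, -469), -1)) = Mul(-3229246, Pow(-3299022, -1)) = Mul(-3229246, Rational(-1, 3299022)) = Rational(1614623, 1649511)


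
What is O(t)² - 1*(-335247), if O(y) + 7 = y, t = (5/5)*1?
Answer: 335283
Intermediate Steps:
t = 1 (t = (5*(⅕))*1 = 1*1 = 1)
O(y) = -7 + y
O(t)² - 1*(-335247) = (-7 + 1)² - 1*(-335247) = (-6)² + 335247 = 36 + 335247 = 335283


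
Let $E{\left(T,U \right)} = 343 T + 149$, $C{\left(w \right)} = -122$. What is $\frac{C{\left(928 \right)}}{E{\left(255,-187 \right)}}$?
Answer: $- \frac{61}{43807} \approx -0.0013925$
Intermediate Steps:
$E{\left(T,U \right)} = 149 + 343 T$
$\frac{C{\left(928 \right)}}{E{\left(255,-187 \right)}} = - \frac{122}{149 + 343 \cdot 255} = - \frac{122}{149 + 87465} = - \frac{122}{87614} = \left(-122\right) \frac{1}{87614} = - \frac{61}{43807}$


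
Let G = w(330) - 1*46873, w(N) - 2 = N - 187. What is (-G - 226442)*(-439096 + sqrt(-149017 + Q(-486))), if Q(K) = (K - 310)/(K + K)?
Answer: 78911698544 - 359428*I*sqrt(27158199)/27 ≈ 7.8912e+10 - 6.9374e+7*I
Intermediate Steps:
Q(K) = (-310 + K)/(2*K) (Q(K) = (-310 + K)/((2*K)) = (-310 + K)*(1/(2*K)) = (-310 + K)/(2*K))
w(N) = -185 + N (w(N) = 2 + (N - 187) = 2 + (-187 + N) = -185 + N)
G = -46728 (G = (-185 + 330) - 1*46873 = 145 - 46873 = -46728)
(-G - 226442)*(-439096 + sqrt(-149017 + Q(-486))) = (-1*(-46728) - 226442)*(-439096 + sqrt(-149017 + (1/2)*(-310 - 486)/(-486))) = (46728 - 226442)*(-439096 + sqrt(-149017 + (1/2)*(-1/486)*(-796))) = -179714*(-439096 + sqrt(-149017 + 199/243)) = -179714*(-439096 + sqrt(-36210932/243)) = -179714*(-439096 + 2*I*sqrt(27158199)/27) = 78911698544 - 359428*I*sqrt(27158199)/27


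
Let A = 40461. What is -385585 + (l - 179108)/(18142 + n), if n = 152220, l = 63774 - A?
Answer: -65689187565/170362 ≈ -3.8559e+5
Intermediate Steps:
l = 23313 (l = 63774 - 1*40461 = 63774 - 40461 = 23313)
-385585 + (l - 179108)/(18142 + n) = -385585 + (23313 - 179108)/(18142 + 152220) = -385585 - 155795/170362 = -65689187565/170362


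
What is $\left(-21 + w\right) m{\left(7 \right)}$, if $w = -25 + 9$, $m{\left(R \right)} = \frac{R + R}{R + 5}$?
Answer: $- \frac{259}{6} \approx -43.167$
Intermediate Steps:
$m{\left(R \right)} = \frac{2 R}{5 + R}$
$w = -16$
$\left(-21 + w\right) m{\left(7 \right)} = \left(-21 - 16\right) 2 \cdot 7 \frac{1}{5 + 7} = - 37 \cdot 2 \cdot 7 \cdot \frac{1}{12} = \left(-37\right) \frac{7}{6} = - \frac{259}{6}$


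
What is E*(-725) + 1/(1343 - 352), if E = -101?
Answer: 72565976/991 ≈ 73225.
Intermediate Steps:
E*(-725) + 1/(1343 - 352) = -101*(-725) + 1/(1343 - 352) = 73225 + 1/991 = 72565976/991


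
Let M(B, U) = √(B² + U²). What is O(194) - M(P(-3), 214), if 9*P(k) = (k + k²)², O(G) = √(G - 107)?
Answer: √87 - 2*√11453 ≈ -204.71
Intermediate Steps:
O(G) = √(-107 + G)
P(k) = (k + k²)²/9
O(194) - M(P(-3), 214) = √(-107 + 194) - √(((⅑)*(-3)²*(1 - 3)²)² + 214²) = √87 - √(((⅑)*9*(-2)²)² + 45796) = √87 - √(((⅑)*9*4)² + 45796) = √87 - √(4² + 45796) = √87 - √(16 + 45796) = √87 - √45812 = √87 - 2*√11453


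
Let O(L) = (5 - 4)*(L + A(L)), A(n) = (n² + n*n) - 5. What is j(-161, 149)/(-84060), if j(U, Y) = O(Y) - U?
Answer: -44707/84060 ≈ -0.53185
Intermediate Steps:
A(n) = -5 + 2*n² (A(n) = (n² + n²) - 5 = 2*n² - 5 = -5 + 2*n²)
O(L) = -5 + L + 2*L² (O(L) = (5 - 4)*(L + (-5 + 2*L²)) = 1*(-5 + L + 2*L²) = -5 + L + 2*L²)
j(U, Y) = -5 + Y - U + 2*Y² (j(U, Y) = (-5 + Y + 2*Y²) - U = -5 + Y - U + 2*Y²)
j(-161, 149)/(-84060) = (-5 + 149 - 1*(-161) + 2*149²)/(-84060) = (-5 + 149 + 161 + 2*22201)*(-1/84060) = (-5 + 149 + 161 + 44402)*(-1/84060) = 44707*(-1/84060) = -44707/84060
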